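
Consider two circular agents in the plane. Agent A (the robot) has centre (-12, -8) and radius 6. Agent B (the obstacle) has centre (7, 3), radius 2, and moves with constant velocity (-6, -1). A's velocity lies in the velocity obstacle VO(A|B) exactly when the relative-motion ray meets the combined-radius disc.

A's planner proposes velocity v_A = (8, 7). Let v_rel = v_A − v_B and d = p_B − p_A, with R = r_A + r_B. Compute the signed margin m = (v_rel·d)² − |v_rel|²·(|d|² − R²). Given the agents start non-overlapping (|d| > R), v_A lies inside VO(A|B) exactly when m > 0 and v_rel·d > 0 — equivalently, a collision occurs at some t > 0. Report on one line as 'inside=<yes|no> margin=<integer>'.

d = (19, 11),  |d|² = 482;  R = 6+2 = 8,  c = 482−8² = 418
v_rel = (14, 8),  |v_rel|² = 260;  v_rel·d = (14)·(19) + (8)·(11) = 354
260·t² − 708·t + 418 = 0  ⇒  m = 354² − 260·418 = 16636
m = 16636 > 0,  v_rel·d = 354 > 0  ⇒  inside

inside=yes margin=16636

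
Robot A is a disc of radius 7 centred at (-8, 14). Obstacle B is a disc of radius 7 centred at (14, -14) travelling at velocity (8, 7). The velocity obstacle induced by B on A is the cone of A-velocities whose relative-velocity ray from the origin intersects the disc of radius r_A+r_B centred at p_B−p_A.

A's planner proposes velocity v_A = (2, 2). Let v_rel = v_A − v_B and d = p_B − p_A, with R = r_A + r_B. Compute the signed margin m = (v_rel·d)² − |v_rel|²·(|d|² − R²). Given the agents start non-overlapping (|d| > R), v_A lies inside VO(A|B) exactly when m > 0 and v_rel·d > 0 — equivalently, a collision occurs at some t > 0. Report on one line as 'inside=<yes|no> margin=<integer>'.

d = (22, -28),  |d|² = 1268;  R = 7+7 = 14,  c = 1268−14² = 1072
v_rel = (-6, -5),  |v_rel|² = 61;  v_rel·d = (-6)·(22) + (-5)·(-28) = 8
61·t² − 16·t + 1072 = 0  ⇒  m = 8² − 61·1072 = -65328
m = -65328 < 0,  v_rel·d = 8 > 0  ⇒  outside

inside=no margin=-65328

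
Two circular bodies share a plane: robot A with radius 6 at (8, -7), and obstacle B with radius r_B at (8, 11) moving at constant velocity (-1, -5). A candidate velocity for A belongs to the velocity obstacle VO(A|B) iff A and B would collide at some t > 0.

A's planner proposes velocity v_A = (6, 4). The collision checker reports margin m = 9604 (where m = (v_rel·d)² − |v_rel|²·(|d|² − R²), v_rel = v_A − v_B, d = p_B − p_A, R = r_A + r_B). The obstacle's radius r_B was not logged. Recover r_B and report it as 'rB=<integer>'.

m = 9604
d = (0, 18);  v_rel = (7, 9),  |v_rel|² = 130
v_rel×d = (7)·(18) − (9)·(0) = 126
since m = R²·130 − 126²:  R² = (15876 + 9604) / 130 = 196
R = √196 = 14  ⇒  r_B = 14 − 6 = 8

rB=8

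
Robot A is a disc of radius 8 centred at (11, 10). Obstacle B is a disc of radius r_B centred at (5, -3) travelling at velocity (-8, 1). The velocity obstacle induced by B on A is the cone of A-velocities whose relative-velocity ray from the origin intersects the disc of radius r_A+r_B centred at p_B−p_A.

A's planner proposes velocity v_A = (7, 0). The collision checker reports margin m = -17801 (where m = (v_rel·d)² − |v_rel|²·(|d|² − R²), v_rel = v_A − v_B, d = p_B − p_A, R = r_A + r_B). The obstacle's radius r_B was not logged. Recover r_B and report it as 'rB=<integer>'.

m = -17801
d = (-6, -13);  v_rel = (15, -1),  |v_rel|² = 226
v_rel×d = (15)·(-13) − (-1)·(-6) = -201
since m = R²·226 − (-201)²:  R² = (40401 + -17801) / 226 = 100
R = √100 = 10  ⇒  r_B = 10 − 8 = 2

rB=2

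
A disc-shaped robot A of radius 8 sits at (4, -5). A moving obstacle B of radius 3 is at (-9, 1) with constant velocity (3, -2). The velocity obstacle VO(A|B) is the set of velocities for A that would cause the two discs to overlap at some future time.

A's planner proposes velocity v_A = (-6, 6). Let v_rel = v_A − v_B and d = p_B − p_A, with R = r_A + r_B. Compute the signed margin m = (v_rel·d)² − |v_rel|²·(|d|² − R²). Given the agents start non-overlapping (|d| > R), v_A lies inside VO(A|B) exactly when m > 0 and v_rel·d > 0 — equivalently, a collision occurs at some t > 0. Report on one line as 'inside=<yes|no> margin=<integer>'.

d = (-13, 6),  |d|² = 205;  R = 8+3 = 11,  c = 205−11² = 84
v_rel = (-9, 8),  |v_rel|² = 145;  v_rel·d = (-9)·(-13) + (8)·(6) = 165
145·t² − 330·t + 84 = 0  ⇒  m = 165² − 145·84 = 15045
m = 15045 > 0,  v_rel·d = 165 > 0  ⇒  inside

inside=yes margin=15045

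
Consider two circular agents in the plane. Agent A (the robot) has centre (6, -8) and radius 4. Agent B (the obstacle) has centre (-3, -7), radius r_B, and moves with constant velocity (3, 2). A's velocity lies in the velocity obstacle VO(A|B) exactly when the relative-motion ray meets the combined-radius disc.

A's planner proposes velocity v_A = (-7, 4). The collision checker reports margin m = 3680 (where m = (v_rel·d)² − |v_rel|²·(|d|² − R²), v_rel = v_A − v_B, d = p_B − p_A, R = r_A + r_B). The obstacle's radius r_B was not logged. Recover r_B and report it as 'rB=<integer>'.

m = 3680
d = (-9, 1);  v_rel = (-10, 2),  |v_rel|² = 104
v_rel×d = (-10)·(1) − (2)·(-9) = 8
since m = R²·104 − 8²:  R² = (64 + 3680) / 104 = 36
R = √36 = 6  ⇒  r_B = 6 − 4 = 2

rB=2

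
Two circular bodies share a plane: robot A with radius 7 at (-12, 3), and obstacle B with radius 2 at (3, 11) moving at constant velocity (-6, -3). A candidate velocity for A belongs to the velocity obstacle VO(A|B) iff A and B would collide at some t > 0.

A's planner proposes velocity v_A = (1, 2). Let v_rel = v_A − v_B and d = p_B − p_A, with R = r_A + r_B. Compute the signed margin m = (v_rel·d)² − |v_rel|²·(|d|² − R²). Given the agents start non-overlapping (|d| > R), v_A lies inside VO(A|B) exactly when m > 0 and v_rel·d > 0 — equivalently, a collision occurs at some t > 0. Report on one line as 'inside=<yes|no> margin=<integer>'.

d = (15, 8),  |d|² = 289;  R = 7+2 = 9,  c = 289−9² = 208
v_rel = (7, 5),  |v_rel|² = 74;  v_rel·d = (7)·(15) + (5)·(8) = 145
74·t² − 290·t + 208 = 0  ⇒  m = 145² − 74·208 = 5633
m = 5633 > 0,  v_rel·d = 145 > 0  ⇒  inside

inside=yes margin=5633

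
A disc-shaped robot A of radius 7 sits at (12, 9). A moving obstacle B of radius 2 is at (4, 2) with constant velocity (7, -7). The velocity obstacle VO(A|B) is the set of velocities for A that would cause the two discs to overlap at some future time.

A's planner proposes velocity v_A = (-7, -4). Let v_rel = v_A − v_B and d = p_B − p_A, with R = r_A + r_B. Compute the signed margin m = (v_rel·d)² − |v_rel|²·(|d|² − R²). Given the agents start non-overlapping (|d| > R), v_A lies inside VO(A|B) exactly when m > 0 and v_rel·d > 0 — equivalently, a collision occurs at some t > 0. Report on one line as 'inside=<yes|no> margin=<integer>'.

d = (-8, -7),  |d|² = 113;  R = 7+2 = 9,  c = 113−9² = 32
v_rel = (-14, 3),  |v_rel|² = 205;  v_rel·d = (-14)·(-8) + (3)·(-7) = 91
205·t² − 182·t + 32 = 0  ⇒  m = 91² − 205·32 = 1721
m = 1721 > 0,  v_rel·d = 91 > 0  ⇒  inside

inside=yes margin=1721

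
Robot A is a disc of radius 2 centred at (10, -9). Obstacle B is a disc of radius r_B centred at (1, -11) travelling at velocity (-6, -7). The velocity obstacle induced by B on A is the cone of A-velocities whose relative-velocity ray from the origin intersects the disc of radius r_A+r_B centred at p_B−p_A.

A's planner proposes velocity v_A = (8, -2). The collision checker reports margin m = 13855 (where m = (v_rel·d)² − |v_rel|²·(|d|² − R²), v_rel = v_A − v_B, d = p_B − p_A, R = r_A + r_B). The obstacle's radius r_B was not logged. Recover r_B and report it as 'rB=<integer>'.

m = 13855
d = (-9, -2);  v_rel = (14, 5),  |v_rel|² = 221
v_rel×d = (14)·(-2) − (5)·(-9) = 17
since m = R²·221 − 17²:  R² = (289 + 13855) / 221 = 64
R = √64 = 8  ⇒  r_B = 8 − 2 = 6

rB=6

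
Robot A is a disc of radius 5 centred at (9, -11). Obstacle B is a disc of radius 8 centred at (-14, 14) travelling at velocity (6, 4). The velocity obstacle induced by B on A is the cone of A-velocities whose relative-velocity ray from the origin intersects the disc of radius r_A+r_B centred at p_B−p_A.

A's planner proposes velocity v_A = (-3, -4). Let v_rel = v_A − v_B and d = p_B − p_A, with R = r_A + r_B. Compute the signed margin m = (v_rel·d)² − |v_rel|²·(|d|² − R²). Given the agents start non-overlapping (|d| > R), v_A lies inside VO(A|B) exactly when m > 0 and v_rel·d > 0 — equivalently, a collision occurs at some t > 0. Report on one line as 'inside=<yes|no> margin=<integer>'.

d = (-23, 25),  |d|² = 1154;  R = 5+8 = 13,  c = 1154−13² = 985
v_rel = (-9, -8),  |v_rel|² = 145;  v_rel·d = (-9)·(-23) + (-8)·(25) = 7
145·t² − 14·t + 985 = 0  ⇒  m = 7² − 145·985 = -142776
m = -142776 < 0,  v_rel·d = 7 > 0  ⇒  outside

inside=no margin=-142776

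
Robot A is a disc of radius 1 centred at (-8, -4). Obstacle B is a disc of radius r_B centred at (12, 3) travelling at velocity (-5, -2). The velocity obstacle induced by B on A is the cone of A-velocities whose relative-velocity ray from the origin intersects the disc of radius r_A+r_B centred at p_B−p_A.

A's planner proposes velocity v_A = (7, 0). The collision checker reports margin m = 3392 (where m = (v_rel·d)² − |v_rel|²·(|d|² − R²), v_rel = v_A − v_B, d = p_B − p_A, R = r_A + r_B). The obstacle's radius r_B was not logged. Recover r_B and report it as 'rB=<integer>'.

m = 3392
d = (20, 7);  v_rel = (12, 2),  |v_rel|² = 148
v_rel×d = (12)·(7) − (2)·(20) = 44
since m = R²·148 − 44²:  R² = (1936 + 3392) / 148 = 36
R = √36 = 6  ⇒  r_B = 6 − 1 = 5

rB=5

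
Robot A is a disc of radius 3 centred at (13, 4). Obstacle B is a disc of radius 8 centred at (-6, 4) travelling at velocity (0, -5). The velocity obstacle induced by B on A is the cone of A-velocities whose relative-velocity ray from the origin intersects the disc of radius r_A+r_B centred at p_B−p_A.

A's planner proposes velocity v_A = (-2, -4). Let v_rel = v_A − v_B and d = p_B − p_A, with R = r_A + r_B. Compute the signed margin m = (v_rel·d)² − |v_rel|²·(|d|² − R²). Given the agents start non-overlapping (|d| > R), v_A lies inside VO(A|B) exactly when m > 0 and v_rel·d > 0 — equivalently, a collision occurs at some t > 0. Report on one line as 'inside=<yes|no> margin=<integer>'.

d = (-19, 0),  |d|² = 361;  R = 3+8 = 11,  c = 361−11² = 240
v_rel = (-2, 1),  |v_rel|² = 5;  v_rel·d = (-2)·(-19) + (1)·(0) = 38
5·t² − 76·t + 240 = 0  ⇒  m = 38² − 5·240 = 244
m = 244 > 0,  v_rel·d = 38 > 0  ⇒  inside

inside=yes margin=244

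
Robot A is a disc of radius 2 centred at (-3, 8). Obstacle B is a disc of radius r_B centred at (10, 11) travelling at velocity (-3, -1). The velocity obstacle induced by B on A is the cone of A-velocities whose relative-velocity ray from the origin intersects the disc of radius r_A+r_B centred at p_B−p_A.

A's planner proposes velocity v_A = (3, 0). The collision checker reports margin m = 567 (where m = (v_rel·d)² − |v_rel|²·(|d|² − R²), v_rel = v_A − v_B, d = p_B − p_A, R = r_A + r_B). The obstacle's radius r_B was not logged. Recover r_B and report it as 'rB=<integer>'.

m = 567
d = (13, 3);  v_rel = (6, 1),  |v_rel|² = 37
v_rel×d = (6)·(3) − (1)·(13) = 5
since m = R²·37 − 5²:  R² = (25 + 567) / 37 = 16
R = √16 = 4  ⇒  r_B = 4 − 2 = 2

rB=2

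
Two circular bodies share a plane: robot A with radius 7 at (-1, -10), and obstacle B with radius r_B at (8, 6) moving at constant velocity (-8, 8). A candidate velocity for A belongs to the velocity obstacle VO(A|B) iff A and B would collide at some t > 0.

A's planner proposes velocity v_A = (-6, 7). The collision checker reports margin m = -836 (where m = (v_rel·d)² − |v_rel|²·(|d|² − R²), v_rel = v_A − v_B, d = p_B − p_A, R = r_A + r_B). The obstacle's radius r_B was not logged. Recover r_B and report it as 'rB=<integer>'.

m = -836
d = (9, 16);  v_rel = (2, -1),  |v_rel|² = 5
v_rel×d = (2)·(16) − (-1)·(9) = 41
since m = R²·5 − 41²:  R² = (1681 + -836) / 5 = 169
R = √169 = 13  ⇒  r_B = 13 − 7 = 6

rB=6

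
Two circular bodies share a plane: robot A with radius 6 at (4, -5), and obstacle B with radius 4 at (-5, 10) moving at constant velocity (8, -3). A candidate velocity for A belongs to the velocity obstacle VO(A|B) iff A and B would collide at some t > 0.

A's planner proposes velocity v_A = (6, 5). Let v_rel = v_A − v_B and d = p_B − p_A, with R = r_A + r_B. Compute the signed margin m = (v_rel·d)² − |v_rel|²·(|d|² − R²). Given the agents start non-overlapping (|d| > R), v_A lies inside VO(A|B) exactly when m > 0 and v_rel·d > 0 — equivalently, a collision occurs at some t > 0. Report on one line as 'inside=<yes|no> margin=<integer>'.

d = (-9, 15),  |d|² = 306;  R = 6+4 = 10,  c = 306−10² = 206
v_rel = (-2, 8),  |v_rel|² = 68;  v_rel·d = (-2)·(-9) + (8)·(15) = 138
68·t² − 276·t + 206 = 0  ⇒  m = 138² − 68·206 = 5036
m = 5036 > 0,  v_rel·d = 138 > 0  ⇒  inside

inside=yes margin=5036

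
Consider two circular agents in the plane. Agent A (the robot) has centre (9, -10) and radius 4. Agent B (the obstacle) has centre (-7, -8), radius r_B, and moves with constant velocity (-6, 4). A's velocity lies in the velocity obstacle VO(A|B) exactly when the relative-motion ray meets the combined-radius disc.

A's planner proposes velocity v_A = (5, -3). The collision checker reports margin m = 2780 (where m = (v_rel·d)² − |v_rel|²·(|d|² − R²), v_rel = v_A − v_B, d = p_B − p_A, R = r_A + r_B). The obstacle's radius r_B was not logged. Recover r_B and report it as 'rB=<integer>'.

m = 2780
d = (-16, 2);  v_rel = (11, -7),  |v_rel|² = 170
v_rel×d = (11)·(2) − (-7)·(-16) = -90
since m = R²·170 − (-90)²:  R² = (8100 + 2780) / 170 = 64
R = √64 = 8  ⇒  r_B = 8 − 4 = 4

rB=4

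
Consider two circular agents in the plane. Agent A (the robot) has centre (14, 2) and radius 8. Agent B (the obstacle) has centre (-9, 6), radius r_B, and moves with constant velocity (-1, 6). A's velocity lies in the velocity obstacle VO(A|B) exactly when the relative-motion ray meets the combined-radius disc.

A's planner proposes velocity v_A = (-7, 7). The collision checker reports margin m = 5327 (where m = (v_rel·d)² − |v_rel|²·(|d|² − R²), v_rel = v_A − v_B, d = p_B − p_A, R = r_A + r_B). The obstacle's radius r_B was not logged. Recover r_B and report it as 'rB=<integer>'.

m = 5327
d = (-23, 4);  v_rel = (-6, 1),  |v_rel|² = 37
v_rel×d = (-6)·(4) − (1)·(-23) = -1
since m = R²·37 − (-1)²:  R² = (1 + 5327) / 37 = 144
R = √144 = 12  ⇒  r_B = 12 − 8 = 4

rB=4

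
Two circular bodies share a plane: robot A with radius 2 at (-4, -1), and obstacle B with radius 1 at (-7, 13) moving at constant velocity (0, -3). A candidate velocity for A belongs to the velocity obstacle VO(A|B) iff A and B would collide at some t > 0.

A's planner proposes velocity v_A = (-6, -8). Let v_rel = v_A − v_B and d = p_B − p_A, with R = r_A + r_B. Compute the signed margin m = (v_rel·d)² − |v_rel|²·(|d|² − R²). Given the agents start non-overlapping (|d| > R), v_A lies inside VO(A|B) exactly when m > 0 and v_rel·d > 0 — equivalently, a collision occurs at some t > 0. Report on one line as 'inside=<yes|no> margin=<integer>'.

d = (-3, 14),  |d|² = 205;  R = 2+1 = 3,  c = 205−3² = 196
v_rel = (-6, -5),  |v_rel|² = 61;  v_rel·d = (-6)·(-3) + (-5)·(14) = -52
61·t² + 104·t + 196 = 0  ⇒  m = (-52)² − 61·196 = -9252
m = -9252 < 0,  v_rel·d = -52 < 0  ⇒  outside

inside=no margin=-9252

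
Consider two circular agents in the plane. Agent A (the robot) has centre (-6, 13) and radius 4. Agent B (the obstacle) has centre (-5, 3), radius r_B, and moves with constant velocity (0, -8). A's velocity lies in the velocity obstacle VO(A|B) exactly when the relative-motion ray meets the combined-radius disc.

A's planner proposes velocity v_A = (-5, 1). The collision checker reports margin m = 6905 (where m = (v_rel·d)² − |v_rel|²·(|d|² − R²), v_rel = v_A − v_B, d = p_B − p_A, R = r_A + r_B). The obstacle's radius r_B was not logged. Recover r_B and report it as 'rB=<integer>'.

m = 6905
d = (1, -10);  v_rel = (-5, 9),  |v_rel|² = 106
v_rel×d = (-5)·(-10) − (9)·(1) = 41
since m = R²·106 − 41²:  R² = (1681 + 6905) / 106 = 81
R = √81 = 9  ⇒  r_B = 9 − 4 = 5

rB=5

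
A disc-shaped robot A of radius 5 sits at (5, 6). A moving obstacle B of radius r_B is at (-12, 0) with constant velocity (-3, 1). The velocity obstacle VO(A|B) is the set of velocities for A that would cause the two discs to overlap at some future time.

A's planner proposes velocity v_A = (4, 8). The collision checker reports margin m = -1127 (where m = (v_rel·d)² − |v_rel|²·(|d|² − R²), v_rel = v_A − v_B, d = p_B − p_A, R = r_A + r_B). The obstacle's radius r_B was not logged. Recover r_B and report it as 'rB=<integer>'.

m = -1127
d = (-17, -6);  v_rel = (7, 7),  |v_rel|² = 98
v_rel×d = (7)·(-6) − (7)·(-17) = 77
since m = R²·98 − 77²:  R² = (5929 + -1127) / 98 = 49
R = √49 = 7  ⇒  r_B = 7 − 5 = 2

rB=2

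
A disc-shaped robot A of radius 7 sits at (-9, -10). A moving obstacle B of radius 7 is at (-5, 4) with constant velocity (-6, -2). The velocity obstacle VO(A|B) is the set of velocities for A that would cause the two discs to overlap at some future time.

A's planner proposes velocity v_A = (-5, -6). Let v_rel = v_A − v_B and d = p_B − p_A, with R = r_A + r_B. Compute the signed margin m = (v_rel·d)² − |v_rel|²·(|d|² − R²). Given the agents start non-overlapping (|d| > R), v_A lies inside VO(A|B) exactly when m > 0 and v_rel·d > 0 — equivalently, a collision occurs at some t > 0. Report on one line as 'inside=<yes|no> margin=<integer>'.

d = (4, 14),  |d|² = 212;  R = 7+7 = 14,  c = 212−14² = 16
v_rel = (1, -4),  |v_rel|² = 17;  v_rel·d = (1)·(4) + (-4)·(14) = -52
17·t² + 104·t + 16 = 0  ⇒  m = (-52)² − 17·16 = 2432
m = 2432 > 0,  v_rel·d = -52 < 0  ⇒  outside

inside=no margin=2432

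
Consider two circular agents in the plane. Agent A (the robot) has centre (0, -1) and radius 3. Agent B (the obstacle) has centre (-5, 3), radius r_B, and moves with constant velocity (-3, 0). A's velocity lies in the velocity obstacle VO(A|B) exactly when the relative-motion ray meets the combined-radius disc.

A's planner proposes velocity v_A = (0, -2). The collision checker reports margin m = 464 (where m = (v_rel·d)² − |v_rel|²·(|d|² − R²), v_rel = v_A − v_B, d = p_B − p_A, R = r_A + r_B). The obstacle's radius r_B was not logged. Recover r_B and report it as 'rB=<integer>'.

m = 464
d = (-5, 4);  v_rel = (3, -2),  |v_rel|² = 13
v_rel×d = (3)·(4) − (-2)·(-5) = 2
since m = R²·13 − 2²:  R² = (4 + 464) / 13 = 36
R = √36 = 6  ⇒  r_B = 6 − 3 = 3

rB=3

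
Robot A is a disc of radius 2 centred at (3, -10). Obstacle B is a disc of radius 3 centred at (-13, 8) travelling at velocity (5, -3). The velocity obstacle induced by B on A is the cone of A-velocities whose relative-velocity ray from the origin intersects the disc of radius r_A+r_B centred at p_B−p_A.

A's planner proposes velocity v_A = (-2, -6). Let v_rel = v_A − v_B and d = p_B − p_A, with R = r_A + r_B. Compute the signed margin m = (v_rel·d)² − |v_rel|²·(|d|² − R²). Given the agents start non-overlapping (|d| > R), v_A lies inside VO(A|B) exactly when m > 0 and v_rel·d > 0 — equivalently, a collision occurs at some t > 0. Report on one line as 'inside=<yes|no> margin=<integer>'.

d = (-16, 18),  |d|² = 580;  R = 2+3 = 5,  c = 580−5² = 555
v_rel = (-7, -3),  |v_rel|² = 58;  v_rel·d = (-7)·(-16) + (-3)·(18) = 58
58·t² − 116·t + 555 = 0  ⇒  m = 58² − 58·555 = -28826
m = -28826 < 0,  v_rel·d = 58 > 0  ⇒  outside

inside=no margin=-28826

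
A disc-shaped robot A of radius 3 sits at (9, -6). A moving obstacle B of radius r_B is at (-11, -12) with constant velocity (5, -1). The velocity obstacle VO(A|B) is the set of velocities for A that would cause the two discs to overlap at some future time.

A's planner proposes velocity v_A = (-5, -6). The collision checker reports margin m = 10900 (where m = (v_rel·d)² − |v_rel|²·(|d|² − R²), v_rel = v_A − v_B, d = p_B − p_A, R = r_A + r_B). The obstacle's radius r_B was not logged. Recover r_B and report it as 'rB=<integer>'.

m = 10900
d = (-20, -6);  v_rel = (-10, -5),  |v_rel|² = 125
v_rel×d = (-10)·(-6) − (-5)·(-20) = -40
since m = R²·125 − (-40)²:  R² = (1600 + 10900) / 125 = 100
R = √100 = 10  ⇒  r_B = 10 − 3 = 7

rB=7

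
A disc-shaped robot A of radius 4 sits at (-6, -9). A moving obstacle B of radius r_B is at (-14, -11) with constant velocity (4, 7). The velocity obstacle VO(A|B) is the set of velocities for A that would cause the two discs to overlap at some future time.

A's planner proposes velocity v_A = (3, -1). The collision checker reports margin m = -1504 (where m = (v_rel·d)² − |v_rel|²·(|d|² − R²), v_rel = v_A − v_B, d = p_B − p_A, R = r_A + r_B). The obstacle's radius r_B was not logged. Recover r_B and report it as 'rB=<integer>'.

m = -1504
d = (-8, -2);  v_rel = (-1, -8),  |v_rel|² = 65
v_rel×d = (-1)·(-2) − (-8)·(-8) = -62
since m = R²·65 − (-62)²:  R² = (3844 + -1504) / 65 = 36
R = √36 = 6  ⇒  r_B = 6 − 4 = 2

rB=2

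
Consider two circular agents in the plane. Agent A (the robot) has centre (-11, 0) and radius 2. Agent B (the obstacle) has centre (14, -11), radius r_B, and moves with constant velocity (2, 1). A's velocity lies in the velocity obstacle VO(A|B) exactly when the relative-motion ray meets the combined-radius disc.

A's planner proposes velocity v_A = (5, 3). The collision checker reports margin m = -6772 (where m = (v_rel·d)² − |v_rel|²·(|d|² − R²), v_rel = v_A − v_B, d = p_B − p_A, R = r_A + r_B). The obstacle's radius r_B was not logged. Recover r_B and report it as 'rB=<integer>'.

m = -6772
d = (25, -11);  v_rel = (3, 2),  |v_rel|² = 13
v_rel×d = (3)·(-11) − (2)·(25) = -83
since m = R²·13 − (-83)²:  R² = (6889 + -6772) / 13 = 9
R = √9 = 3  ⇒  r_B = 3 − 2 = 1

rB=1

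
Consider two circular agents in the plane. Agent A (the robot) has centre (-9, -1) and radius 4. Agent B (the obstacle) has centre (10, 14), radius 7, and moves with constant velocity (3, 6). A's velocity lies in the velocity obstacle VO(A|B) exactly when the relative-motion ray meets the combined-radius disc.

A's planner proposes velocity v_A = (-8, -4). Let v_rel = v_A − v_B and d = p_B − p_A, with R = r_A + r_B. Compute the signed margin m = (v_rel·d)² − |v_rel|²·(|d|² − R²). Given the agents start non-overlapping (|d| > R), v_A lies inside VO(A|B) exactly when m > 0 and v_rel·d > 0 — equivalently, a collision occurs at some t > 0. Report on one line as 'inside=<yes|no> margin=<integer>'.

d = (19, 15),  |d|² = 586;  R = 4+7 = 11,  c = 586−11² = 465
v_rel = (-11, -10),  |v_rel|² = 221;  v_rel·d = (-11)·(19) + (-10)·(15) = -359
221·t² + 718·t + 465 = 0  ⇒  m = (-359)² − 221·465 = 26116
m = 26116 > 0,  v_rel·d = -359 < 0  ⇒  outside

inside=no margin=26116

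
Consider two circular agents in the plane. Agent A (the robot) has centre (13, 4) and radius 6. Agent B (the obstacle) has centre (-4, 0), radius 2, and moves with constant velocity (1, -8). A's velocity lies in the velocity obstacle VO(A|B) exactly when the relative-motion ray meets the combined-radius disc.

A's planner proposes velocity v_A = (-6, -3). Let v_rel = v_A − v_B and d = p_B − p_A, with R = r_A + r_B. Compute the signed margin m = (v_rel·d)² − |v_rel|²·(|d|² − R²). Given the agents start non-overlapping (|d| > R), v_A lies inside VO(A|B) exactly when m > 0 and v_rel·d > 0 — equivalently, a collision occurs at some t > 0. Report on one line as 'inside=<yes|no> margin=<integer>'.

d = (-17, -4),  |d|² = 305;  R = 6+2 = 8,  c = 305−8² = 241
v_rel = (-7, 5),  |v_rel|² = 74;  v_rel·d = (-7)·(-17) + (5)·(-4) = 99
74·t² − 198·t + 241 = 0  ⇒  m = 99² − 74·241 = -8033
m = -8033 < 0,  v_rel·d = 99 > 0  ⇒  outside

inside=no margin=-8033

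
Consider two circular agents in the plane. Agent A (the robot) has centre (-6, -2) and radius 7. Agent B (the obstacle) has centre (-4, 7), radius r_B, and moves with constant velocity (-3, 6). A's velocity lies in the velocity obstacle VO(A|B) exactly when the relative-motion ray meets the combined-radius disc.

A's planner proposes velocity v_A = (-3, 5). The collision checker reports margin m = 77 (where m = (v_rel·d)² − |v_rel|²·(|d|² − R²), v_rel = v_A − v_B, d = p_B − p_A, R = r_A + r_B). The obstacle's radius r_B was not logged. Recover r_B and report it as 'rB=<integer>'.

m = 77
d = (2, 9);  v_rel = (0, -1),  |v_rel|² = 1
v_rel×d = (0)·(9) − (-1)·(2) = 2
since m = R²·1 − 2²:  R² = (4 + 77) / 1 = 81
R = √81 = 9  ⇒  r_B = 9 − 7 = 2

rB=2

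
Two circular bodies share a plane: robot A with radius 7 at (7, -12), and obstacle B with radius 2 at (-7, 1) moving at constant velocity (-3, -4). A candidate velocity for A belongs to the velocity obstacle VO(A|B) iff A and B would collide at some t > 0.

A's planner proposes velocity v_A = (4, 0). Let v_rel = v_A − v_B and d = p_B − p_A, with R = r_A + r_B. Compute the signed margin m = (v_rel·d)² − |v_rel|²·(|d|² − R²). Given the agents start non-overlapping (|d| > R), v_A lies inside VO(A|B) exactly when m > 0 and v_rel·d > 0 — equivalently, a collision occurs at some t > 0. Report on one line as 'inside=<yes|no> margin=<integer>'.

d = (-14, 13),  |d|² = 365;  R = 7+2 = 9,  c = 365−9² = 284
v_rel = (7, 4),  |v_rel|² = 65;  v_rel·d = (7)·(-14) + (4)·(13) = -46
65·t² + 92·t + 284 = 0  ⇒  m = (-46)² − 65·284 = -16344
m = -16344 < 0,  v_rel·d = -46 < 0  ⇒  outside

inside=no margin=-16344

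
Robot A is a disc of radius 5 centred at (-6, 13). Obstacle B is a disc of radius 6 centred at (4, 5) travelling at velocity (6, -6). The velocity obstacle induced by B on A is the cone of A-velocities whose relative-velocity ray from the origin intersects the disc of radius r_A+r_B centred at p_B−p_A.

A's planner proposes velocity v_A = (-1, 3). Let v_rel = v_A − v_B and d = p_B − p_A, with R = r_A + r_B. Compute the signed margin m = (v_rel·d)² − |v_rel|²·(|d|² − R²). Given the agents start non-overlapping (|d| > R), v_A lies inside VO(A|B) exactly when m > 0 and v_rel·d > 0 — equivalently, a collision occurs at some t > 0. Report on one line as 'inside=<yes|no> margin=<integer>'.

d = (10, -8),  |d|² = 164;  R = 5+6 = 11,  c = 164−11² = 43
v_rel = (-7, 9),  |v_rel|² = 130;  v_rel·d = (-7)·(10) + (9)·(-8) = -142
130·t² + 284·t + 43 = 0  ⇒  m = (-142)² − 130·43 = 14574
m = 14574 > 0,  v_rel·d = -142 < 0  ⇒  outside

inside=no margin=14574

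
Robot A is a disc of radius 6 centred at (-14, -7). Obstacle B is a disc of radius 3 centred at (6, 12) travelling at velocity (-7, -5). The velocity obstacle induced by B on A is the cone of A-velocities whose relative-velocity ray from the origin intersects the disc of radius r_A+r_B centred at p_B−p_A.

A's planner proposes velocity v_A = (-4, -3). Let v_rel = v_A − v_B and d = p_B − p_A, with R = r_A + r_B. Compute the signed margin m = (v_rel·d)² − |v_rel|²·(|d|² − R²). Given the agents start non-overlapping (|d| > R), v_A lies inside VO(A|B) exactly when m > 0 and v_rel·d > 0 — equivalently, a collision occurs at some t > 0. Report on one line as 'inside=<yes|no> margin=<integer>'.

d = (20, 19),  |d|² = 761;  R = 6+3 = 9,  c = 761−9² = 680
v_rel = (3, 2),  |v_rel|² = 13;  v_rel·d = (3)·(20) + (2)·(19) = 98
13·t² − 196·t + 680 = 0  ⇒  m = 98² − 13·680 = 764
m = 764 > 0,  v_rel·d = 98 > 0  ⇒  inside

inside=yes margin=764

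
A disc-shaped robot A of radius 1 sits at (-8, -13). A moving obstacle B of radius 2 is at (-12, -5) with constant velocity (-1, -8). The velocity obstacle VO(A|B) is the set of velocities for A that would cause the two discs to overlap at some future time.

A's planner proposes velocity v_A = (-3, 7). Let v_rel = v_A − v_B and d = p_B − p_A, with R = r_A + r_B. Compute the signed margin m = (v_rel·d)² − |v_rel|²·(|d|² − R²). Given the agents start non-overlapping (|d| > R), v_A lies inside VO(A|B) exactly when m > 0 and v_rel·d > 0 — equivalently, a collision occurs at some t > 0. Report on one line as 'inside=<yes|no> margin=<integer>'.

d = (-4, 8),  |d|² = 80;  R = 1+2 = 3,  c = 80−3² = 71
v_rel = (-2, 15),  |v_rel|² = 229;  v_rel·d = (-2)·(-4) + (15)·(8) = 128
229·t² − 256·t + 71 = 0  ⇒  m = 128² − 229·71 = 125
m = 125 > 0,  v_rel·d = 128 > 0  ⇒  inside

inside=yes margin=125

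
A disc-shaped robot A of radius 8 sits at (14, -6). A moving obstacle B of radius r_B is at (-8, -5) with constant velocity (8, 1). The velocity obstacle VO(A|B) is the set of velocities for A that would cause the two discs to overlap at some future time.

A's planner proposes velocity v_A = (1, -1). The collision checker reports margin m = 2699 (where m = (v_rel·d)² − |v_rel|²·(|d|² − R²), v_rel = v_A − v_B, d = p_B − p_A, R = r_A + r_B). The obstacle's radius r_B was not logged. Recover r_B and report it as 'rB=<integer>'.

m = 2699
d = (-22, 1);  v_rel = (-7, -2),  |v_rel|² = 53
v_rel×d = (-7)·(1) − (-2)·(-22) = -51
since m = R²·53 − (-51)²:  R² = (2601 + 2699) / 53 = 100
R = √100 = 10  ⇒  r_B = 10 − 8 = 2

rB=2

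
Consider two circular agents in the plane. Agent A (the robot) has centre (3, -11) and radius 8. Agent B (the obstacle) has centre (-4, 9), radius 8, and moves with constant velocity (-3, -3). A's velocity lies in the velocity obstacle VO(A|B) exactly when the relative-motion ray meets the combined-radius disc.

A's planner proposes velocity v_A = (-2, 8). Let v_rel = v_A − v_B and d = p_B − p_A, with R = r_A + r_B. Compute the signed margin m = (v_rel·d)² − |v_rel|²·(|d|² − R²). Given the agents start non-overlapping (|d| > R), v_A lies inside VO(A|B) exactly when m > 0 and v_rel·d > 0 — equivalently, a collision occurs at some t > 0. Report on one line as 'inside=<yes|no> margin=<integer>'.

d = (-7, 20),  |d|² = 449;  R = 8+8 = 16,  c = 449−16² = 193
v_rel = (1, 11),  |v_rel|² = 122;  v_rel·d = (1)·(-7) + (11)·(20) = 213
122·t² − 426·t + 193 = 0  ⇒  m = 213² − 122·193 = 21823
m = 21823 > 0,  v_rel·d = 213 > 0  ⇒  inside

inside=yes margin=21823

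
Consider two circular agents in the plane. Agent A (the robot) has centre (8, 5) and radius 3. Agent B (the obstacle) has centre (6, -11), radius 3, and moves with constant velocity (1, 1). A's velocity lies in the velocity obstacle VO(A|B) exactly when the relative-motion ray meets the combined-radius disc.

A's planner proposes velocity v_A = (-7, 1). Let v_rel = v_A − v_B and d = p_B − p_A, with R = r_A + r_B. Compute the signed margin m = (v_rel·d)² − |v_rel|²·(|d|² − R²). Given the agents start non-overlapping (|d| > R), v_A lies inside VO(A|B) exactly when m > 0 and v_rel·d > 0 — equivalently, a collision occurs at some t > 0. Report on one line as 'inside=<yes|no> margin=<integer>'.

d = (-2, -16),  |d|² = 260;  R = 3+3 = 6,  c = 260−6² = 224
v_rel = (-8, 0),  |v_rel|² = 64;  v_rel·d = (-8)·(-2) + (0)·(-16) = 16
64·t² − 32·t + 224 = 0  ⇒  m = 16² − 64·224 = -14080
m = -14080 < 0,  v_rel·d = 16 > 0  ⇒  outside

inside=no margin=-14080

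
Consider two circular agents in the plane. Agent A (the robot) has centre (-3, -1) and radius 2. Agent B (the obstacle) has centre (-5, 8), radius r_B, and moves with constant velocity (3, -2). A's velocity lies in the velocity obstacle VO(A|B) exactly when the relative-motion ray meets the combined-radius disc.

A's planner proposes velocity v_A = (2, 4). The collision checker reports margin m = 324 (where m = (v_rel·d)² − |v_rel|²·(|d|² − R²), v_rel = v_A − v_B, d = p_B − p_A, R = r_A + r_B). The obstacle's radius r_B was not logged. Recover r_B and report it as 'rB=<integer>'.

m = 324
d = (-2, 9);  v_rel = (-1, 6),  |v_rel|² = 37
v_rel×d = (-1)·(9) − (6)·(-2) = 3
since m = R²·37 − 3²:  R² = (9 + 324) / 37 = 9
R = √9 = 3  ⇒  r_B = 3 − 2 = 1

rB=1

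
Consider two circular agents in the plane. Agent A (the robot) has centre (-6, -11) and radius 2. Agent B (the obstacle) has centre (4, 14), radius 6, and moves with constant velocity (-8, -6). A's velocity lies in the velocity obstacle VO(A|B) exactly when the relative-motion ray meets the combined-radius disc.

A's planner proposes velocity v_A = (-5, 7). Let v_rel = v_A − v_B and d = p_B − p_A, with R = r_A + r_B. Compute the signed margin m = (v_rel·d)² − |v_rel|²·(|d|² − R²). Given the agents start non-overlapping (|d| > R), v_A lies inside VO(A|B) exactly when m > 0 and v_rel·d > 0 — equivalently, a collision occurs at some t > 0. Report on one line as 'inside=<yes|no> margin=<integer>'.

d = (10, 25),  |d|² = 725;  R = 2+6 = 8,  c = 725−8² = 661
v_rel = (3, 13),  |v_rel|² = 178;  v_rel·d = (3)·(10) + (13)·(25) = 355
178·t² − 710·t + 661 = 0  ⇒  m = 355² − 178·661 = 8367
m = 8367 > 0,  v_rel·d = 355 > 0  ⇒  inside

inside=yes margin=8367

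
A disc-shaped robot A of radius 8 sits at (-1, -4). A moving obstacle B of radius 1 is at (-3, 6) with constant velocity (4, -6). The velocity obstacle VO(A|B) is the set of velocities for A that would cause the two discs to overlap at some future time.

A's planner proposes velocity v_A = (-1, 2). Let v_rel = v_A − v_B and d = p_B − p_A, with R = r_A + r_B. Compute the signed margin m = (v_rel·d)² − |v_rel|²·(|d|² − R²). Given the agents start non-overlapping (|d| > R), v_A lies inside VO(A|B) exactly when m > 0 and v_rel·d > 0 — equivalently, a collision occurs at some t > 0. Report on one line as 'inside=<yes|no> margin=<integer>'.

d = (-2, 10),  |d|² = 104;  R = 8+1 = 9,  c = 104−9² = 23
v_rel = (-5, 8),  |v_rel|² = 89;  v_rel·d = (-5)·(-2) + (8)·(10) = 90
89·t² − 180·t + 23 = 0  ⇒  m = 90² − 89·23 = 6053
m = 6053 > 0,  v_rel·d = 90 > 0  ⇒  inside

inside=yes margin=6053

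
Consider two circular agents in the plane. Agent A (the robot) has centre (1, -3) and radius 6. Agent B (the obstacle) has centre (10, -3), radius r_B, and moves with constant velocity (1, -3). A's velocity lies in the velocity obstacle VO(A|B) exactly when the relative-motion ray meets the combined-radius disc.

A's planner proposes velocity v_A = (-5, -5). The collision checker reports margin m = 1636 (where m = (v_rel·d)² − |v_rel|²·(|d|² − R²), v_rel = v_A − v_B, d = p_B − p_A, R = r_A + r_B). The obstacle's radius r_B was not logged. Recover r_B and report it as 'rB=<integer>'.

m = 1636
d = (9, 0);  v_rel = (-6, -2),  |v_rel|² = 40
v_rel×d = (-6)·(0) − (-2)·(9) = 18
since m = R²·40 − 18²:  R² = (324 + 1636) / 40 = 49
R = √49 = 7  ⇒  r_B = 7 − 6 = 1

rB=1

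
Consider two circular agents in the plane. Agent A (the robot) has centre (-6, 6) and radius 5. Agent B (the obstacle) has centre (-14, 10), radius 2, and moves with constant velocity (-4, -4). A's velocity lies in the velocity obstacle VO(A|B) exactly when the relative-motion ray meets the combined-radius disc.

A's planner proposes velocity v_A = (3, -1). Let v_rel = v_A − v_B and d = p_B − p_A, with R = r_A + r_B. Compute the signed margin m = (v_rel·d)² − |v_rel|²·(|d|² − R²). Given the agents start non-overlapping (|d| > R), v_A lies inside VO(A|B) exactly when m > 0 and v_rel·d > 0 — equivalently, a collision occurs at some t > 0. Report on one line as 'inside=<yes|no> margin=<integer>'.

d = (-8, 4),  |d|² = 80;  R = 5+2 = 7,  c = 80−7² = 31
v_rel = (7, 3),  |v_rel|² = 58;  v_rel·d = (7)·(-8) + (3)·(4) = -44
58·t² + 88·t + 31 = 0  ⇒  m = (-44)² − 58·31 = 138
m = 138 > 0,  v_rel·d = -44 < 0  ⇒  outside

inside=no margin=138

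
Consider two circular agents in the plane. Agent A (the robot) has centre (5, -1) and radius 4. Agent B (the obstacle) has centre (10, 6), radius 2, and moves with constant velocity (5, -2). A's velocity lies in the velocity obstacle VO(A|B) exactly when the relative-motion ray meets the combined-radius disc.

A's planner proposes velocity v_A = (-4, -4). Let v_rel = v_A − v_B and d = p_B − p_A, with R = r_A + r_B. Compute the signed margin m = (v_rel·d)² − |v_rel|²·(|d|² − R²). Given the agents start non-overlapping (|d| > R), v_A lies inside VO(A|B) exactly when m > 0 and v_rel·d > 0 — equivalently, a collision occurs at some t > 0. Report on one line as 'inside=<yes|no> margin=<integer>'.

d = (5, 7),  |d|² = 74;  R = 4+2 = 6,  c = 74−6² = 38
v_rel = (-9, -2),  |v_rel|² = 85;  v_rel·d = (-9)·(5) + (-2)·(7) = -59
85·t² + 118·t + 38 = 0  ⇒  m = (-59)² − 85·38 = 251
m = 251 > 0,  v_rel·d = -59 < 0  ⇒  outside

inside=no margin=251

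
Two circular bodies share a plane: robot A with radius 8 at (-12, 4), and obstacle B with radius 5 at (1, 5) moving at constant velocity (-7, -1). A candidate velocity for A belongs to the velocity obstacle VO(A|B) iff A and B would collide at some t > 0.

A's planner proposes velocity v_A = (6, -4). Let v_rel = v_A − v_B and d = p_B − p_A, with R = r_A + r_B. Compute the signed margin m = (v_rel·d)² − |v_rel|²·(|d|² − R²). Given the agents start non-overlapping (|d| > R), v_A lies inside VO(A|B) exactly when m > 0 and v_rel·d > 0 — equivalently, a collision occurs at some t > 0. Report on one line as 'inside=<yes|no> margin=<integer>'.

d = (13, 1),  |d|² = 170;  R = 8+5 = 13,  c = 170−13² = 1
v_rel = (13, -3),  |v_rel|² = 178;  v_rel·d = (13)·(13) + (-3)·(1) = 166
178·t² − 332·t + 1 = 0  ⇒  m = 166² − 178·1 = 27378
m = 27378 > 0,  v_rel·d = 166 > 0  ⇒  inside

inside=yes margin=27378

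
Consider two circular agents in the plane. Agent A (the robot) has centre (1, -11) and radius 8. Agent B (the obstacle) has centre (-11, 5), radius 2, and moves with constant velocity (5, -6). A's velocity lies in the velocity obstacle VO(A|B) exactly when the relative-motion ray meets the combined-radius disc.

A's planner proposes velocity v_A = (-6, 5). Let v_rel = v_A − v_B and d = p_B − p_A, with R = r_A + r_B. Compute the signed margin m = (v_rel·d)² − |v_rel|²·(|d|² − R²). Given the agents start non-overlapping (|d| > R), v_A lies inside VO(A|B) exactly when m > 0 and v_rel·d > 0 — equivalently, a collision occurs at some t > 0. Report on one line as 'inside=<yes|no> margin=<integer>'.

d = (-12, 16),  |d|² = 400;  R = 8+2 = 10,  c = 400−10² = 300
v_rel = (-11, 11),  |v_rel|² = 242;  v_rel·d = (-11)·(-12) + (11)·(16) = 308
242·t² − 616·t + 300 = 0  ⇒  m = 308² − 242·300 = 22264
m = 22264 > 0,  v_rel·d = 308 > 0  ⇒  inside

inside=yes margin=22264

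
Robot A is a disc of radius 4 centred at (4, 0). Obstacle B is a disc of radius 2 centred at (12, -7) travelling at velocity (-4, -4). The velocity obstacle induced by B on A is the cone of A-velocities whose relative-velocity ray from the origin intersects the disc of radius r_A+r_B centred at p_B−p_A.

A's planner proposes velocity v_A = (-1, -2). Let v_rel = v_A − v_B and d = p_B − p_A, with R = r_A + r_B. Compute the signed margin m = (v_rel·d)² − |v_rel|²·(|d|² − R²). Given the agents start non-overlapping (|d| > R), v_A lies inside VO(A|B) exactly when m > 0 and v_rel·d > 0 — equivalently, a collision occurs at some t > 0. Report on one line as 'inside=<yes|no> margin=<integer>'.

d = (8, -7),  |d|² = 113;  R = 4+2 = 6,  c = 113−6² = 77
v_rel = (3, 2),  |v_rel|² = 13;  v_rel·d = (3)·(8) + (2)·(-7) = 10
13·t² − 20·t + 77 = 0  ⇒  m = 10² − 13·77 = -901
m = -901 < 0,  v_rel·d = 10 > 0  ⇒  outside

inside=no margin=-901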